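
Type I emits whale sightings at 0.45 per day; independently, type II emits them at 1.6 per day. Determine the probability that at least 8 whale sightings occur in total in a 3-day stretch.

Independent Poisson processes superpose: combined rate λ = 0.45 + 1.6 = 2.05 per day.
Over the interval, μ = 2.05 × 3 = 6.15 (a 3-day stretch = 3 days).
P(N ≥ 8) = 1 − P(N ≤ 7) ≈ 0.2769.

0.2769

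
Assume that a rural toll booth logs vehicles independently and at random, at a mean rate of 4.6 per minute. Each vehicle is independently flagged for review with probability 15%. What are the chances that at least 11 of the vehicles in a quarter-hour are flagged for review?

Thinning: the vehicles that are flagged for review themselves form a Poisson process with rate 0.15 × 4.6 = 0.69 per minute.
Over the interval, μ = 0.69 × 15 = 10.35 (a quarter-hour = 15 minutes).
P(N ≥ 11) = 1 − P(N ≤ 10) ≈ 0.4607.

0.4607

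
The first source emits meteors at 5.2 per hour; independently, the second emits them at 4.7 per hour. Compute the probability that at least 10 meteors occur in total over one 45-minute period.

0.2151

Independent Poisson processes superpose: combined rate λ = 5.2 + 4.7 = 9.9 per hour.
Over the interval, μ = 9.9 × 0.75 = 7.425 (a 45-minute period = 0.75 hours).
P(N ≥ 10) = 1 − P(N ≤ 9) ≈ 0.2151.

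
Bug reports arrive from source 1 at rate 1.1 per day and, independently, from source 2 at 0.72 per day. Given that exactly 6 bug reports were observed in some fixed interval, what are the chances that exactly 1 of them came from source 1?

Given the total, each event is independently from source 1 with probability p = λ_1/(λ_1+λ_2) = 1.1/1.82 ≈ 0.6044.
So K ~ Binomial(6, 1.1/1.82): P(K = 1) = C(6,1) · (1.1/1.82)^1 · (0.72/1.82)^5 ≈ 0.0351.

0.0351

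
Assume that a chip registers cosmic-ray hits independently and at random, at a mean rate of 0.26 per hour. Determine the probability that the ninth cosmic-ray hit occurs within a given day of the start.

Over the interval, μ = 0.26 × 24 = 6.24 (a day = 24 hours).
The ninth arrival falls in the interval iff at least 9 events occur there: P(S_9 ≤ t) = P(N ≥ 9) = 1 − P(N ≤ 8) ≈ 0.1785.

0.1785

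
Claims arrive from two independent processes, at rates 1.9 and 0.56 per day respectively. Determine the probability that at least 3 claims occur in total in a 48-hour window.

0.8684

Independent Poisson processes superpose: combined rate λ = 1.9 + 0.56 = 2.46 per day.
Over the interval, μ = 2.46 × 2 = 4.92 (a 48-hour window = 2 days).
P(N ≥ 3) = 1 − P(N ≤ 2) ≈ 0.8684.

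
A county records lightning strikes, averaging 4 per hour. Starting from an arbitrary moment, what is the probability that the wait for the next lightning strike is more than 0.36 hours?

The wait for the next event is exponential with rate λ = 4 per hour.
P(T > 0.36) = e^(−λt) = e^(−4 × 0.36) = e^(−1.44) ≈ 0.2369.

0.2369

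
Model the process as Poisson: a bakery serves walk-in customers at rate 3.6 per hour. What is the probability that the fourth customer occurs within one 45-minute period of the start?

0.2859

Over the interval, μ = 3.6 × 0.75 = 2.7 (a 45-minute period = 0.75 hours).
The fourth arrival falls in the interval iff at least 4 events occur there: P(S_4 ≤ t) = P(N ≥ 4) = 1 − P(N ≤ 3) ≈ 0.2859.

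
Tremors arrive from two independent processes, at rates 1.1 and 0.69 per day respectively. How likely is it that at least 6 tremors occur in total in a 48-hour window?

Independent Poisson processes superpose: combined rate λ = 1.1 + 0.69 = 1.79 per day.
Over the interval, μ = 1.79 × 2 = 3.58 (a 48-hour window = 2 days).
P(N ≥ 6) = 1 − P(N ≤ 5) ≈ 0.1531.

0.1531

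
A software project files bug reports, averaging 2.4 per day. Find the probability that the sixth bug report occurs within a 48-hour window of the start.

0.3490

Over the interval, μ = 2.4 × 2 = 4.8 (a 48-hour window = 2 days).
The sixth arrival falls in the interval iff at least 6 events occur there: P(S_6 ≤ t) = P(N ≥ 6) = 1 − P(N ≤ 5) ≈ 0.3490.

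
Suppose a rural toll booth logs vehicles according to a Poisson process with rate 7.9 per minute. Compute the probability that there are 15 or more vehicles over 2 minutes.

Over the interval, μ = 7.9 × 2 = 15.8 (2 minutes).
P(N ≥ 15) = 1 − P(N ≤ 14) = 1 − Σ_{j=0}^{14} e^(−μ) μ^j/j! ≈ 0.6136.

0.6136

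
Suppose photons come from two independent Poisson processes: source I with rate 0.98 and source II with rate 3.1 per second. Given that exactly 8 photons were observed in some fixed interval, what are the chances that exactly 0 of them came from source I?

Given the total, each event is independently from source I with probability p = λ_I/(λ_I+λ_II) = 0.98/4.08 ≈ 0.2402.
So K ~ Binomial(8, 0.98/4.08): P(K = 0) = C(8,0) · (0.98/4.08)^0 · (3.1/4.08)^8 ≈ 0.1111.

0.1111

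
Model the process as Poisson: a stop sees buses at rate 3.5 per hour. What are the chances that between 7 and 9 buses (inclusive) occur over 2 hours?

0.3808

Over the interval, μ = 3.5 × 2 = 7 (2 hours).
P(7 ≤ N ≤ 9) = Σ_{j=7}^{9} e^(−7) · 7^j/j! ≈ 0.3808.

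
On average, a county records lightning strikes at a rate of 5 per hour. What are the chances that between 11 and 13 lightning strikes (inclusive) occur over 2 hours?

0.2814

Over the interval, μ = 5 × 2 = 10 (2 hours).
P(11 ≤ N ≤ 13) = Σ_{j=11}^{13} e^(−10) · 10^j/j! ≈ 0.2814.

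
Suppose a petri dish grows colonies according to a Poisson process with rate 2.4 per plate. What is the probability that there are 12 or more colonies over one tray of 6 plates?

0.7723

Over the interval, μ = 2.4 × 6 = 14.4 (a tray of 6 plates = 6 plates).
P(N ≥ 12) = 1 − P(N ≤ 11) = 1 − Σ_{j=0}^{11} e^(−μ) μ^j/j! ≈ 0.7723.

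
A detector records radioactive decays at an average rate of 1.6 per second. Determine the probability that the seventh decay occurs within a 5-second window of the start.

0.6866

Over the interval, μ = 1.6 × 5 = 8 (a 5-second window = 5 seconds).
The seventh arrival falls in the interval iff at least 7 events occur there: P(S_7 ≤ t) = P(N ≥ 7) = 1 − P(N ≤ 6) ≈ 0.6866.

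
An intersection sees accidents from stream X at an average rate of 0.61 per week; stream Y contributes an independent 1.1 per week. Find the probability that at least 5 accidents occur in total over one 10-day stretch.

0.1013

Independent Poisson processes superpose: combined rate λ = 0.61 + 1.1 = 1.71 per week.
Over the interval, μ = 1.71 × 10/7 ≈ 2.44286 (a 10-day stretch = 10/7 weeks).
P(N ≥ 5) = 1 − P(N ≤ 4) ≈ 0.1013.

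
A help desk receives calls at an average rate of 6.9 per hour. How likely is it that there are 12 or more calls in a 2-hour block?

0.7227

Over the interval, μ = 6.9 × 2 = 13.8 (a 2-hour block = 2 hours).
P(N ≥ 12) = 1 − P(N ≤ 11) = 1 − Σ_{j=0}^{11} e^(−μ) μ^j/j! ≈ 0.7227.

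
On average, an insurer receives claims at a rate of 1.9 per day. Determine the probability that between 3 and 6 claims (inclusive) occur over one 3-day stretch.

0.5776

Over the interval, μ = 1.9 × 3 = 5.7 (a 3-day stretch = 3 days).
P(3 ≤ N ≤ 6) = Σ_{j=3}^{6} e^(−5.7) · 5.7^j/j! ≈ 0.5776.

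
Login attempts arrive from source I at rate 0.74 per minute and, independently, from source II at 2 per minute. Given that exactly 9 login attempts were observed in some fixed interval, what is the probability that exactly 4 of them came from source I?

Given the total, each event is independently from source I with probability p = λ_I/(λ_I+λ_II) = 0.74/2.74 ≈ 0.2701.
So K ~ Binomial(9, 0.74/2.74): P(K = 4) = C(9,4) · (0.74/2.74)^4 · (2/2.74)^5 ≈ 0.1389.

0.1389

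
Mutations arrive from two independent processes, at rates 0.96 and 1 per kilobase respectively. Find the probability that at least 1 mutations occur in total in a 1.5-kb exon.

0.9471

Independent Poisson processes superpose: combined rate λ = 0.96 + 1 = 1.96 per kilobase.
Over the interval, μ = 1.96 × 1.5 = 2.94 (a 1.5-kb exon = 1.5 kilobases).
P(N ≥ 1) = 1 − P(N ≤ 0) ≈ 0.9471.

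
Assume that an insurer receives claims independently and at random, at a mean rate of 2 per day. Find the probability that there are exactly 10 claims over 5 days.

Over the interval, μ = 2 × 5 = 10 (5 days).
P(N = 10) = e^(−μ) μ^10/10! = e^(−10) · 10^10/3628800 ≈ 0.1251.

0.1251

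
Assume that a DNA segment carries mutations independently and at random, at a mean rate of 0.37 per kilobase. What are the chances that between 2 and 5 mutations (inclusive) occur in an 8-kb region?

0.7149

Over the interval, μ = 0.37 × 8 = 2.96 (an 8-kb region = 8 kilobases).
P(2 ≤ N ≤ 5) = Σ_{j=2}^{5} e^(−2.96) · 2.96^j/j! ≈ 0.7149.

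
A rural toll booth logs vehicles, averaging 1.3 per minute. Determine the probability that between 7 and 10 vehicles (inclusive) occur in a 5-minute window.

0.4066

Over the interval, μ = 1.3 × 5 = 6.5 (a 5-minute window = 5 minutes).
P(7 ≤ N ≤ 10) = Σ_{j=7}^{10} e^(−6.5) · 6.5^j/j! ≈ 0.4066.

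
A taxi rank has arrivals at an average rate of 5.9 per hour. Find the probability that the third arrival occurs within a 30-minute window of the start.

0.5655

Over the interval, μ = 5.9 × 0.5 = 2.95 (a 30-minute window = 0.5 hours).
The third arrival falls in the interval iff at least 3 events occur there: P(S_3 ≤ t) = P(N ≥ 3) = 1 − P(N ≤ 2) ≈ 0.5655.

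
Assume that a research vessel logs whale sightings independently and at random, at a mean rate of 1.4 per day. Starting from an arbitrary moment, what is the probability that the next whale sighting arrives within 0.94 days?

Inter-arrival times are exponential with rate λ = 1.4 per day.
P(T ≤ 0.94) = 1 − e^(−λt) = 1 − e^(−1.4 × 0.94) = 1 − e^(−1.316) ≈ 0.7318.

0.7318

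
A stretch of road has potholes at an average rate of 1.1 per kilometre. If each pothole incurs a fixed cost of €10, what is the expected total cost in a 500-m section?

E[N] = 1.1 × 0.5 = 0.55 (a 500-m section = 0.5 kilometres); E[cost] = 0.55 × €10 = €5.5.

€5.5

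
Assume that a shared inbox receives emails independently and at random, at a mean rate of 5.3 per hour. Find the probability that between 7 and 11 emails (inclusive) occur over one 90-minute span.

Over the interval, μ = 5.3 × 1.5 = 7.95 (a 90-minute span = 1.5 hours).
P(7 ≤ N ≤ 11) = Σ_{j=7}^{11} e^(−7.95) · 7.95^j/j! ≈ 0.5721.

0.5721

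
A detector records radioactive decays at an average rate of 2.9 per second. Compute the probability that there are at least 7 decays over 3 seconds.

Over the interval, μ = 2.9 × 3 = 8.7 (3 seconds).
P(N ≥ 7) = 1 − P(N ≤ 6) = 1 − Σ_{j=0}^{6} e^(−μ) μ^j/j! ≈ 0.7645.

0.7645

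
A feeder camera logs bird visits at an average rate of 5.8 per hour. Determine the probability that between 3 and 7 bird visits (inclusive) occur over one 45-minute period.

Over the interval, μ = 5.8 × 0.75 = 4.35 (a 45-minute period = 0.75 hours).
P(3 ≤ N ≤ 7) = Σ_{j=3}^{7} e^(−4.35) · 4.35^j/j! ≈ 0.7341.

0.7341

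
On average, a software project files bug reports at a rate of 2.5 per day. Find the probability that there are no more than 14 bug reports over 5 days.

Over the interval, μ = 2.5 × 5 = 12.5 (5 days).
P(N ≤ 14) = Σ_{j=0}^{14} e^(−μ) μ^j/j! ≈ 0.7250.

0.7250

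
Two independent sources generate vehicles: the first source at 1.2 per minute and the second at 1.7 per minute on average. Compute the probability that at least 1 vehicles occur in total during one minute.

0.9450

Independent Poisson processes superpose: combined rate λ = 1.2 + 1.7 = 2.9 per minute.
So μ = 2.9.
P(N ≥ 1) = 1 − P(N ≤ 0) ≈ 0.9450.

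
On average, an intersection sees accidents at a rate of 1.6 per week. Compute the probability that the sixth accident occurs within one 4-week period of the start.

0.6163

Over the interval, μ = 1.6 × 4 = 6.4 (a 4-week period = 4 weeks).
The sixth arrival falls in the interval iff at least 6 events occur there: P(S_6 ≤ t) = P(N ≥ 6) = 1 − P(N ≤ 5) ≈ 0.6163.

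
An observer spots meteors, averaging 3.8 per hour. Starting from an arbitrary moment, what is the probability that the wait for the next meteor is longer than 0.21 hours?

0.4502

The wait for the next event is exponential with rate λ = 3.8 per hour.
P(T > 0.21) = e^(−λt) = e^(−3.8 × 0.21) = e^(−0.798) ≈ 0.4502.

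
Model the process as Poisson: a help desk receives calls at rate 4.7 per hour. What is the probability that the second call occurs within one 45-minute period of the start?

Over the interval, μ = 4.7 × 0.75 = 3.525 (a 45-minute period = 0.75 hours).
The second arrival falls in the interval iff at least 2 events occur there: P(S_2 ≤ t) = P(N ≥ 2) = 1 − P(N ≤ 1) ≈ 0.8667.

0.8667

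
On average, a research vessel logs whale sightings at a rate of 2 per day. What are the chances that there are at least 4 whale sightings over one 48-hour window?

Over the interval, μ = 2 × 2 = 4 (a 48-hour window = 2 days).
P(N ≥ 4) = 1 − P(N ≤ 3) = 1 − Σ_{j=0}^{3} e^(−μ) μ^j/j! ≈ 0.5665.

0.5665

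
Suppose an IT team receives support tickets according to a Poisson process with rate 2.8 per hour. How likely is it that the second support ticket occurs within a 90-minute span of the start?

0.9220

Over the interval, μ = 2.8 × 1.5 = 4.2 (a 90-minute span = 1.5 hours).
The second arrival falls in the interval iff at least 2 events occur there: P(S_2 ≤ t) = P(N ≥ 2) = 1 − P(N ≤ 1) ≈ 0.9220.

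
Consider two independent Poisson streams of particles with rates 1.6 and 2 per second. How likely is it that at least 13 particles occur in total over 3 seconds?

0.2896

Independent Poisson processes superpose: combined rate λ = 1.6 + 2 = 3.6 per second.
Over the interval, μ = 3.6 × 3 = 10.8 (3 seconds).
P(N ≥ 13) = 1 − P(N ≤ 12) ≈ 0.2896.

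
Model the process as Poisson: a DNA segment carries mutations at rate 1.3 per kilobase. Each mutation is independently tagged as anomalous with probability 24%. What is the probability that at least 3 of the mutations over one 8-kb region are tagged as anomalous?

Thinning: the mutations that are tagged as anomalous themselves form a Poisson process with rate 0.24 × 1.3 = 0.312 per kilobase.
Over the interval, μ = 0.312 × 8 = 2.496 (an 8-kb region = 8 kilobases).
P(N ≥ 3) = 1 − P(N ≤ 2) ≈ 0.4552.

0.4552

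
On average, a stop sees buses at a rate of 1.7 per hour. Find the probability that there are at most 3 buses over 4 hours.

0.0928

Over the interval, μ = 1.7 × 4 = 6.8 (4 hours).
P(N ≤ 3) = Σ_{j=0}^{3} e^(−μ) μ^j/j! ≈ 0.0928.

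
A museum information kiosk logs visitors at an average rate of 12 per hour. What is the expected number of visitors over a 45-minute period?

9

E[N] = λt = 12 × 0.75 = 9 (a 45-minute period = 0.75 hours).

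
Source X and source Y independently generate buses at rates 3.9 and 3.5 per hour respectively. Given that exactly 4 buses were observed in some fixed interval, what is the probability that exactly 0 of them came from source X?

Given the total, each event is independently from source X with probability p = λ_X/(λ_X+λ_Y) = 3.9/7.4 ≈ 0.5270.
So K ~ Binomial(4, 3.9/7.4): P(K = 0) = C(4,0) · (3.9/7.4)^0 · (3.5/7.4)^4 ≈ 0.0500.

0.0500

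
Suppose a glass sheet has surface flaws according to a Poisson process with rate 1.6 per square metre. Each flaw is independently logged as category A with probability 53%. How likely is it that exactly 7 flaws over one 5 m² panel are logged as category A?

0.0704

Thinning: the flaws that are logged as category A themselves form a Poisson process with rate 0.53 × 1.6 = 0.848 per square metre.
Over the interval, μ = 0.848 × 5 = 4.24 (a 5 m² panel = 5 square metres).
P(N = 7) = e^(−4.24) · 4.24^7/7! ≈ 0.0704.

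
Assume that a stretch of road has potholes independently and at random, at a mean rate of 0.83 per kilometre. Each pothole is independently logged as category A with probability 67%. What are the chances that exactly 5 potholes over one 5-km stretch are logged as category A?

0.0859

Thinning: the potholes that are logged as category A themselves form a Poisson process with rate 0.67 × 0.83 = 0.5561 per kilometre.
Over the interval, μ = 0.5561 × 5 = 2.7805 (a 5-km stretch = 5 kilometres).
P(N = 5) = e^(−2.7805) · 2.7805^5/5! ≈ 0.0859.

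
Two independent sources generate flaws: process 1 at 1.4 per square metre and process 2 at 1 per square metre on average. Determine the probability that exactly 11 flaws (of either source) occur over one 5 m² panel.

Independent Poisson processes superpose: combined rate λ = 1.4 + 1 = 2.4 per square metre.
Over the interval, μ = 2.4 × 5 = 12 (a 5 m² panel = 5 square metres).
P(N = 11) = e^(−12) · 12^11/11! ≈ 0.1144.

0.1144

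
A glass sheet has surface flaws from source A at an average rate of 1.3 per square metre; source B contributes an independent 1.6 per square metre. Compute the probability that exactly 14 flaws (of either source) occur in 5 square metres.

Independent Poisson processes superpose: combined rate λ = 1.3 + 1.6 = 2.9 per square metre.
Over the interval, μ = 2.9 × 5 = 14.5 (5 square metres).
P(N = 14) = e^(−14.5) · 14.5^14/14! ≈ 0.1051.

0.1051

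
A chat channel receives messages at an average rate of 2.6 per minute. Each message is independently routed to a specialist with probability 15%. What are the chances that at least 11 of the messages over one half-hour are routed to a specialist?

Thinning: the messages that are routed to a specialist themselves form a Poisson process with rate 0.15 × 2.6 = 0.39 per minute.
Over the interval, μ = 0.39 × 30 = 11.7 (a half-hour = 30 minutes).
P(N ≥ 11) = 1 − P(N ≤ 10) ≈ 0.6206.

0.6206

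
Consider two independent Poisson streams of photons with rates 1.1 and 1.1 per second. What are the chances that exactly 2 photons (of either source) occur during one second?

0.2681

Independent Poisson processes superpose: combined rate λ = 1.1 + 1.1 = 2.2 per second.
So μ = 2.2.
P(N = 2) = e^(−2.2) · 2.2^2/2! ≈ 0.2681.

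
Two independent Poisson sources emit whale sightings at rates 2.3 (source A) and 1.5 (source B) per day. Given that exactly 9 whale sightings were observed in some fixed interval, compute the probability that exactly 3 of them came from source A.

Given the total, each event is independently from source A with probability p = λ_A/(λ_A+λ_B) = 2.3/3.8 ≈ 0.6053.
So K ~ Binomial(9, 2.3/3.8): P(K = 3) = C(9,3) · (2.3/3.8)^3 · (1.5/3.8)^6 ≈ 0.0705.

0.0705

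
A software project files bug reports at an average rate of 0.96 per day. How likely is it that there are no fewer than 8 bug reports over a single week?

Over the interval, μ = 0.96 × 7 = 6.72 (a week = 7 days).
P(N ≥ 8) = 1 − P(N ≤ 7) = 1 − Σ_{j=0}^{7} e^(−μ) μ^j/j! ≈ 0.3596.

0.3596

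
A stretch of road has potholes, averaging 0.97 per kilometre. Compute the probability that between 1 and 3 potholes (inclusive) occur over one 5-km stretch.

0.2789

Over the interval, μ = 0.97 × 5 = 4.85 (a 5-km stretch = 5 kilometres).
P(1 ≤ N ≤ 3) = Σ_{j=1}^{3} e^(−4.85) · 4.85^j/j! ≈ 0.2789.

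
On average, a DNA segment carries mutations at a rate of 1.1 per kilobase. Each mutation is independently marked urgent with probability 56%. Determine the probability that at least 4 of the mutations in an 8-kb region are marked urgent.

Thinning: the mutations that are marked urgent themselves form a Poisson process with rate 0.56 × 1.1 = 0.616 per kilobase.
Over the interval, μ = 0.616 × 8 = 4.928 (an 8-kb region = 8 kilobases).
P(N ≥ 4) = 1 − P(N ≤ 3) ≈ 0.7247.

0.7247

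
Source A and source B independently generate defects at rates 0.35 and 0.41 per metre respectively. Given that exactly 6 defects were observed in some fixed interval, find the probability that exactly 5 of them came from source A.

Given the total, each event is independently from source A with probability p = λ_A/(λ_A+λ_B) = 0.35/0.76 ≈ 0.4605.
So K ~ Binomial(6, 0.35/0.76): P(K = 5) = C(6,5) · (0.35/0.76)^5 · (0.41/0.76)^1 ≈ 0.0670.

0.0670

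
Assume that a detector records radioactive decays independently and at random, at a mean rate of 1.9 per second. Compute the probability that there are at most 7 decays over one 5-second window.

Over the interval, μ = 1.9 × 5 = 9.5 (a 5-second window = 5 seconds).
P(N ≤ 7) = Σ_{j=0}^{7} e^(−μ) μ^j/j! ≈ 0.2687.

0.2687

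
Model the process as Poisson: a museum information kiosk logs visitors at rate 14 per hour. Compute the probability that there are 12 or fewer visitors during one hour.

With mean μ = 14 per hour,
P(N ≤ 12) = Σ_{j=0}^{12} e^(−μ) μ^j/j! ≈ 0.3585.

0.3585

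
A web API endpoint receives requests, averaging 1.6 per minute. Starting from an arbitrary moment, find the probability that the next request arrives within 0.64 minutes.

Inter-arrival times are exponential with rate λ = 1.6 per minute.
P(T ≤ 0.64) = 1 − e^(−λt) = 1 − e^(−1.6 × 0.64) = 1 − e^(−1.024) ≈ 0.6408.

0.6408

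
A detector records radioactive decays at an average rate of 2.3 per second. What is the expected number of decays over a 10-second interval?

23

E[N] = λt = 2.3 × 10 = 23 (a 10-second interval = 10 seconds).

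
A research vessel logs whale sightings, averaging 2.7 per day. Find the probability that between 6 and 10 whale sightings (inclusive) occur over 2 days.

Over the interval, μ = 2.7 × 2 = 5.4 (2 days).
P(6 ≤ N ≤ 10) = Σ_{j=6}^{10} e^(−5.4) · 5.4^j/j! ≈ 0.4314.

0.4314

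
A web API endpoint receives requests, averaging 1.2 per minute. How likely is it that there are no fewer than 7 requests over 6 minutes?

Over the interval, μ = 1.2 × 6 = 7.2 (6 minutes).
P(N ≥ 7) = 1 − P(N ≤ 6) = 1 − Σ_{j=0}^{6} e^(−μ) μ^j/j! ≈ 0.5796.

0.5796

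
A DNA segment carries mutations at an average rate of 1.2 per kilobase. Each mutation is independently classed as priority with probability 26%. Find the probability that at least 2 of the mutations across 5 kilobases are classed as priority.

Thinning: the mutations that are classed as priority themselves form a Poisson process with rate 0.26 × 1.2 = 0.312 per kilobase.
Over the interval, μ = 0.312 × 5 = 1.56 (5 kilobases).
P(N ≥ 2) = 1 − P(N ≤ 1) ≈ 0.4621.

0.4621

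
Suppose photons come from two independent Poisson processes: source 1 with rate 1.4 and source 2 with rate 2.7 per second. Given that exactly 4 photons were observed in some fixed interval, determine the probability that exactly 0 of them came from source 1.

Given the total, each event is independently from source 1 with probability p = λ_1/(λ_1+λ_2) = 1.4/4.1 ≈ 0.3415.
So K ~ Binomial(4, 1.4/4.1): P(K = 0) = C(4,0) · (1.4/4.1)^0 · (2.7/4.1)^4 ≈ 0.1881.

0.1881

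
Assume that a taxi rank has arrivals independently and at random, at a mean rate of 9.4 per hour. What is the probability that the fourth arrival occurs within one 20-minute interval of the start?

0.3826

Over the interval, μ = 9.4 × 1/3 ≈ 3.13333 (a 20-minute interval = 1/3 hours).
The fourth arrival falls in the interval iff at least 4 events occur there: P(S_4 ≤ t) = P(N ≥ 4) = 1 − P(N ≤ 3) ≈ 0.3826.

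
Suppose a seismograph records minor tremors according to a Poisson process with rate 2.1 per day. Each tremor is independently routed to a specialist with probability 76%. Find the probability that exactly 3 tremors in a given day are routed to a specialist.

Thinning: the tremors that are routed to a specialist themselves form a Poisson process with rate 0.76 × 2.1 = 1.596 per day.
So μ = 1.596.
P(N = 3) = e^(−1.596) · 1.596^3/3! ≈ 0.1373.

0.1373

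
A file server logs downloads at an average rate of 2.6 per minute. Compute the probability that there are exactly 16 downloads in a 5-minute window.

Over the interval, μ = 2.6 × 5 = 13 (a 5-minute window = 5 minutes).
P(N = 16) = e^(−μ) μ^16/16! = e^(−13) · 13^16/20922789888000 ≈ 0.0719.

0.0719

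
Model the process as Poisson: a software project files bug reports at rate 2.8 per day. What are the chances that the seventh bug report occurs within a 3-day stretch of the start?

Over the interval, μ = 2.8 × 3 = 8.4 (a 3-day stretch = 3 days).
The seventh arrival falls in the interval iff at least 7 events occur there: P(S_7 ≤ t) = P(N ≥ 7) = 1 − P(N ≤ 6) ≈ 0.7330.

0.7330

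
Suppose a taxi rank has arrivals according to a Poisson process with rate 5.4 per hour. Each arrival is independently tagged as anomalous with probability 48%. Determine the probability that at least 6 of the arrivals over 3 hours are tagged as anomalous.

Thinning: the arrivals that are tagged as anomalous themselves form a Poisson process with rate 0.48 × 5.4 = 2.592 per hour.
Over the interval, μ = 2.592 × 3 = 7.776 (3 hours).
P(N ≥ 6) = 1 − P(N ≤ 5) ≈ 0.7874.

0.7874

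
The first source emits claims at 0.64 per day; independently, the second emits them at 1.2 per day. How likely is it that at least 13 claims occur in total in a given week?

0.5236

Independent Poisson processes superpose: combined rate λ = 0.64 + 1.2 = 1.84 per day.
Over the interval, μ = 1.84 × 7 = 12.88 (a week = 7 days).
P(N ≥ 13) = 1 − P(N ≤ 12) ≈ 0.5236.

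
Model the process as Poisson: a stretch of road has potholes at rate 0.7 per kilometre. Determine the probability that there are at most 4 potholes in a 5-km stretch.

Over the interval, μ = 0.7 × 5 = 3.5 (a 5-km stretch = 5 kilometres).
P(N ≤ 4) = Σ_{j=0}^{4} e^(−μ) μ^j/j! ≈ 0.7254.

0.7254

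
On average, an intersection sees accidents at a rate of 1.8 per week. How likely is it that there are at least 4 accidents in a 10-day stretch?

Over the interval, μ = 1.8 × 10/7 ≈ 2.57143 (a 10-day stretch = 10/7 weeks).
P(N ≥ 4) = 1 − P(N ≤ 3) = 1 − Σ_{j=0}^{3} e^(−μ) μ^j/j! ≈ 0.2578.

0.2578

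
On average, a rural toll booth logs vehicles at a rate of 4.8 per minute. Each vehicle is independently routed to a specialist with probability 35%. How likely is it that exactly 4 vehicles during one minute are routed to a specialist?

Thinning: the vehicles that are routed to a specialist themselves form a Poisson process with rate 0.35 × 4.8 = 1.68 per minute.
So μ = 1.68.
P(N = 4) = e^(−1.68) · 1.68^4/4! ≈ 0.0619.

0.0619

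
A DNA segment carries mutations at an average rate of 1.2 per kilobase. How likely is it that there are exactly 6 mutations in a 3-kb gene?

0.0826

Over the interval, μ = 1.2 × 3 = 3.6 (a 3-kb gene = 3 kilobases).
P(N = 6) = e^(−μ) μ^6/6! = e^(−3.6) · 3.6^6/720 ≈ 0.0826.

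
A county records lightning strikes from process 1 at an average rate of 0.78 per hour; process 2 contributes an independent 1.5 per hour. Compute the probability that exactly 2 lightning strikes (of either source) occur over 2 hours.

0.1088

Independent Poisson processes superpose: combined rate λ = 0.78 + 1.5 = 2.28 per hour.
Over the interval, μ = 2.28 × 2 = 4.56 (2 hours).
P(N = 2) = e^(−4.56) · 4.56^2/2! ≈ 0.1088.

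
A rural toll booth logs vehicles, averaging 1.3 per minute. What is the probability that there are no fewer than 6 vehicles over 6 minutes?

Over the interval, μ = 1.3 × 6 = 7.8 (6 minutes).
P(N ≥ 6) = 1 − P(N ≤ 5) = 1 − Σ_{j=0}^{5} e^(−μ) μ^j/j! ≈ 0.7897.

0.7897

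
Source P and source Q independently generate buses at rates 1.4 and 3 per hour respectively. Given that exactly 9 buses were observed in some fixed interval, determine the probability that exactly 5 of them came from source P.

0.0888

Given the total, each event is independently from source P with probability p = λ_P/(λ_P+λ_Q) = 1.4/4.4 ≈ 0.3182.
So K ~ Binomial(9, 1.4/4.4): P(K = 5) = C(9,5) · (1.4/4.4)^5 · (3/4.4)^4 ≈ 0.0888.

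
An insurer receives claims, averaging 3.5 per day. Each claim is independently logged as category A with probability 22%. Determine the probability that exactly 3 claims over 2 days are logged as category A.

0.1305

Thinning: the claims that are logged as category A themselves form a Poisson process with rate 0.22 × 3.5 = 0.77 per day.
Over the interval, μ = 0.77 × 2 = 1.54 (2 days).
P(N = 3) = e^(−1.54) · 1.54^3/3! ≈ 0.1305.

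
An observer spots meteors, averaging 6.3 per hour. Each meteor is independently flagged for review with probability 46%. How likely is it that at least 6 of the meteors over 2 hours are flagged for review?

0.5210

Thinning: the meteors that are flagged for review themselves form a Poisson process with rate 0.46 × 6.3 = 2.898 per hour.
Over the interval, μ = 2.898 × 2 = 5.796 (2 hours).
P(N ≥ 6) = 1 − P(N ≤ 5) ≈ 0.5210.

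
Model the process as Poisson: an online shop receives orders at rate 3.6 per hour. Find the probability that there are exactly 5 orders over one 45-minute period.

0.0804

Over the interval, μ = 3.6 × 0.75 = 2.7 (a 45-minute period = 0.75 hours).
P(N = 5) = e^(−μ) μ^5/5! = e^(−2.7) · 2.7^5/120 ≈ 0.0804.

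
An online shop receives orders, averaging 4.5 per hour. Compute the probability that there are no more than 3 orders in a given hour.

With mean μ = 4.5 per hour,
P(N ≤ 3) = Σ_{j=0}^{3} e^(−μ) μ^j/j! ≈ 0.3423.

0.3423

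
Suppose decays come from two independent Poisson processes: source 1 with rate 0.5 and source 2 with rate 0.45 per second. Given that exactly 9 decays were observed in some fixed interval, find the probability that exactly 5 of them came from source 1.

Given the total, each event is independently from source 1 with probability p = λ_1/(λ_1+λ_2) = 0.5/0.95 ≈ 0.5263.
So K ~ Binomial(9, 0.5/0.95): P(K = 5) = C(9,5) · (0.5/0.95)^5 · (0.45/0.95)^4 ≈ 0.2562.

0.2562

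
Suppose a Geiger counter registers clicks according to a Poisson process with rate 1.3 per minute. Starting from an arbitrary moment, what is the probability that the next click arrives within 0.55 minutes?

0.5108

Inter-arrival times are exponential with rate λ = 1.3 per minute.
P(T ≤ 0.55) = 1 − e^(−λt) = 1 − e^(−1.3 × 0.55) = 1 − e^(−0.715) ≈ 0.5108.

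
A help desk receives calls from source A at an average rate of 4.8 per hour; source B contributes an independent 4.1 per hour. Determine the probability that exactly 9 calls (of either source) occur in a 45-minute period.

0.0915

Independent Poisson processes superpose: combined rate λ = 4.8 + 4.1 = 8.9 per hour.
Over the interval, μ = 8.9 × 0.75 = 6.675 (a 45-minute period = 0.75 hours).
P(N = 9) = e^(−6.675) · 6.675^9/9! ≈ 0.0915.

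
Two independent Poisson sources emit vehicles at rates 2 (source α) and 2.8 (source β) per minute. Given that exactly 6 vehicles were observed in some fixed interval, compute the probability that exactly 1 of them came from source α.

0.1689

Given the total, each event is independently from source α with probability p = λ_α/(λ_α+λ_β) = 2/4.8 ≈ 0.4167.
So K ~ Binomial(6, 2/4.8): P(K = 1) = C(6,1) · (2/4.8)^1 · (2.8/4.8)^5 ≈ 0.1689.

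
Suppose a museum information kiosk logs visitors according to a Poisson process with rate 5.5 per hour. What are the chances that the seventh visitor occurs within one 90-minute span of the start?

Over the interval, μ = 5.5 × 1.5 = 8.25 (a 90-minute span = 1.5 hours).
The seventh arrival falls in the interval iff at least 7 events occur there: P(S_7 ≤ t) = P(N ≥ 7) = 1 − P(N ≤ 6) ≈ 0.7162.

0.7162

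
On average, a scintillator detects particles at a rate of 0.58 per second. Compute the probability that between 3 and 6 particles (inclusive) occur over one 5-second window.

Over the interval, μ = 0.58 × 5 = 2.9 (a 5-second window = 5 seconds).
P(3 ≤ N ≤ 6) = Σ_{j=3}^{6} e^(−2.9) · 2.9^j/j! ≈ 0.5253.

0.5253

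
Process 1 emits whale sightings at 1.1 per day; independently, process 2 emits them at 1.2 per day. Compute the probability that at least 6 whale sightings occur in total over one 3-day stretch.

0.6863

Independent Poisson processes superpose: combined rate λ = 1.1 + 1.2 = 2.3 per day.
Over the interval, μ = 2.3 × 3 = 6.9 (a 3-day stretch = 3 days).
P(N ≥ 6) = 1 − P(N ≤ 5) ≈ 0.6863.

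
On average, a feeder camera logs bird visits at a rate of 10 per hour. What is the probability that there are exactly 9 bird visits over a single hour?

0.1251

With mean μ = 10 per hour,
P(N = 9) = e^(−μ) μ^9/9! = e^(−10) · 10^9/362880 ≈ 0.1251.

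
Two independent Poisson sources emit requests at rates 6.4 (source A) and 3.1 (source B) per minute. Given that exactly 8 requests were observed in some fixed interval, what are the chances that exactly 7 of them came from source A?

Given the total, each event is independently from source A with probability p = λ_A/(λ_A+λ_B) = 6.4/9.5 ≈ 0.6737.
So K ~ Binomial(8, 6.4/9.5): P(K = 7) = C(8,7) · (6.4/9.5)^7 · (3.1/9.5)^1 ≈ 0.1644.

0.1644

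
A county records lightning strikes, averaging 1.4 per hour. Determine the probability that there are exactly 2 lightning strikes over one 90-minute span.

Over the interval, μ = 1.4 × 1.5 = 2.1 (a 90-minute span = 1.5 hours).
P(N = 2) = e^(−μ) μ^2/2! = e^(−2.1) · 2.1^2/2 ≈ 0.2700.

0.2700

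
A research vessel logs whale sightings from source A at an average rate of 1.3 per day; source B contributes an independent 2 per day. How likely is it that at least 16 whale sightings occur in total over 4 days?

Independent Poisson processes superpose: combined rate λ = 1.3 + 2 = 3.3 per day.
Over the interval, μ = 3.3 × 4 = 13.2 (4 days).
P(N ≥ 16) = 1 − P(N ≤ 15) ≈ 0.2544.

0.2544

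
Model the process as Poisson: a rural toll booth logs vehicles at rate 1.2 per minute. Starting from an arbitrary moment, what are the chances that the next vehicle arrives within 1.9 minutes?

0.8977

Inter-arrival times are exponential with rate λ = 1.2 per minute.
P(T ≤ 1.9) = 1 − e^(−λt) = 1 − e^(−1.2 × 1.9) = 1 − e^(−2.28) ≈ 0.8977.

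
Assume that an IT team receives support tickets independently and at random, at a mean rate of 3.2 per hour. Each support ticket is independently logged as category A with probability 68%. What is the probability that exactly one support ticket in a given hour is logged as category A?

Thinning: the support tickets that are logged as category A themselves form a Poisson process with rate 0.68 × 3.2 = 2.176 per hour.
So μ = 2.176.
P(N = 1) = e^(−2.176) · 2.176^1/1! ≈ 0.2470.

0.2470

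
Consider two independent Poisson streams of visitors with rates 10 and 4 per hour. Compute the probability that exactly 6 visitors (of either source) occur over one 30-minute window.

0.1490

Independent Poisson processes superpose: combined rate λ = 10 + 4 = 14 per hour.
Over the interval, μ = 14 × 0.5 = 7 (a 30-minute window = 0.5 hours).
P(N = 6) = e^(−7) · 7^6/6! ≈ 0.1490.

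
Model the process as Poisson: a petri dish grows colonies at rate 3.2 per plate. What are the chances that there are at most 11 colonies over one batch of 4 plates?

Over the interval, μ = 3.2 × 4 = 12.8 (a batch of 4 plates = 4 plates).
P(N ≤ 11) = Σ_{j=0}^{11} e^(−μ) μ^j/j! ≈ 0.3738.

0.3738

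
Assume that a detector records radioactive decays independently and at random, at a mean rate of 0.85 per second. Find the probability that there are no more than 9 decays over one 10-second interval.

Over the interval, μ = 0.85 × 10 = 8.5 (a 10-second interval = 10 seconds).
P(N ≤ 9) = Σ_{j=0}^{9} e^(−μ) μ^j/j! ≈ 0.6530.

0.6530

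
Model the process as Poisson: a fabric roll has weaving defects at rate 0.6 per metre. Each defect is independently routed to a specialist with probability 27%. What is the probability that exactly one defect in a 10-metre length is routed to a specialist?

Thinning: the defects that are routed to a specialist themselves form a Poisson process with rate 0.27 × 0.6 = 0.162 per metre.
Over the interval, μ = 0.162 × 10 = 1.62 (a 10-metre length = 10 metres).
P(N = 1) = e^(−1.62) · 1.62^1/1! ≈ 0.3206.

0.3206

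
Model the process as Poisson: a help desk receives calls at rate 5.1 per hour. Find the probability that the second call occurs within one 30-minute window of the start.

0.7228

Over the interval, μ = 5.1 × 0.5 = 2.55 (a 30-minute window = 0.5 hours).
The second arrival falls in the interval iff at least 2 events occur there: P(S_2 ≤ t) = P(N ≥ 2) = 1 − P(N ≤ 1) ≈ 0.7228.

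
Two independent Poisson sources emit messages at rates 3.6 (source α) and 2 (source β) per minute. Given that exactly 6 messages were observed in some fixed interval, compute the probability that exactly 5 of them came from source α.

0.2353

Given the total, each event is independently from source α with probability p = λ_α/(λ_α+λ_β) = 3.6/5.6 ≈ 0.6429.
So K ~ Binomial(6, 3.6/5.6): P(K = 5) = C(6,5) · (3.6/5.6)^5 · (2/5.6)^1 ≈ 0.2353.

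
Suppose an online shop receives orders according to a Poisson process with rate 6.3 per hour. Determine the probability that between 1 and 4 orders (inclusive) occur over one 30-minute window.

Over the interval, μ = 6.3 × 0.5 = 3.15 (a 30-minute window = 0.5 hours).
P(1 ≤ N ≤ 4) = Σ_{j=1}^{4} e^(−3.15) · 3.15^j/j! ≈ 0.7466.

0.7466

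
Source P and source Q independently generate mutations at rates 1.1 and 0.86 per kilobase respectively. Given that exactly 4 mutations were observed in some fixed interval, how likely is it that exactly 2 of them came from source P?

0.3638

Given the total, each event is independently from source P with probability p = λ_P/(λ_P+λ_Q) = 1.1/1.96 ≈ 0.5612.
So K ~ Binomial(4, 1.1/1.96): P(K = 2) = C(4,2) · (1.1/1.96)^2 · (0.86/1.96)^2 ≈ 0.3638.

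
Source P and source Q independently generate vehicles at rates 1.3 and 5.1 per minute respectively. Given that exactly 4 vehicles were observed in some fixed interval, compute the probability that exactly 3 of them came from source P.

Given the total, each event is independently from source P with probability p = λ_P/(λ_P+λ_Q) = 1.3/6.4 ≈ 0.2031.
So K ~ Binomial(4, 1.3/6.4): P(K = 3) = C(4,3) · (1.3/6.4)^3 · (5.1/6.4)^1 ≈ 0.0267.

0.0267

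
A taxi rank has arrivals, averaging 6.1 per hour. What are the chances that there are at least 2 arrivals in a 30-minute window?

0.8082

Over the interval, μ = 6.1 × 0.5 = 3.05 (a 30-minute window = 0.5 hours).
P(N ≥ 2) = 1 − P(N ≤ 1) = 1 − Σ_{j=0}^{1} e^(−μ) μ^j/j! ≈ 0.8082.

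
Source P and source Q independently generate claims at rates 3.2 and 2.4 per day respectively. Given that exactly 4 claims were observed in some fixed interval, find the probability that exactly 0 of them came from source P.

Given the total, each event is independently from source P with probability p = λ_P/(λ_P+λ_Q) = 3.2/5.6 ≈ 0.5714.
So K ~ Binomial(4, 3.2/5.6): P(K = 0) = C(4,0) · (3.2/5.6)^0 · (2.4/5.6)^4 ≈ 0.0337.

0.0337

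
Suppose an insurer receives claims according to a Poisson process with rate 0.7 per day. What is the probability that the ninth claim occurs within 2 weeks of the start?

Over the interval, μ = 0.7 × 14 = 9.8 (2 weeks = 14 days).
The ninth arrival falls in the interval iff at least 9 events occur there: P(S_9 ≤ t) = P(N ≥ 9) = 1 − P(N ≤ 8) ≈ 0.6442.

0.6442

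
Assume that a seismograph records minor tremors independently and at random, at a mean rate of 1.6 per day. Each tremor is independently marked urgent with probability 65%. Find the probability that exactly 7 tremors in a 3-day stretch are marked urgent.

0.0252

Thinning: the tremors that are marked urgent themselves form a Poisson process with rate 0.65 × 1.6 = 1.04 per day.
Over the interval, μ = 1.04 × 3 = 3.12 (a 3-day stretch = 3 days).
P(N = 7) = e^(−3.12) · 3.12^7/7! ≈ 0.0252.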